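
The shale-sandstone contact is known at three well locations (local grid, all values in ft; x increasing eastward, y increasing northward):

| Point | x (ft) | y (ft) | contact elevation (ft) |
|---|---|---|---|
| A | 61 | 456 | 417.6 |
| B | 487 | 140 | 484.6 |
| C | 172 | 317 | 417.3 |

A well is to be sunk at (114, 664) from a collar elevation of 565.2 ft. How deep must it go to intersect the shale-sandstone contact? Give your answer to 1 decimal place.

61.8 ft

Let the plane be z = a·x + b·y + c.
B−A: 426a − 316b = 67;  C−A: 111a − 139b = −0.3.
Solving gives a = 0.38975, b = 0.31340.
Then c = 417.6 − a·61 − b·456 = 250.92.
At (114, 664): z_contact = 44.43 + 208.10 + 250.92 = 503.44 ft.
Depth below ground = 565.2 − 503.44 = 61.8 ft.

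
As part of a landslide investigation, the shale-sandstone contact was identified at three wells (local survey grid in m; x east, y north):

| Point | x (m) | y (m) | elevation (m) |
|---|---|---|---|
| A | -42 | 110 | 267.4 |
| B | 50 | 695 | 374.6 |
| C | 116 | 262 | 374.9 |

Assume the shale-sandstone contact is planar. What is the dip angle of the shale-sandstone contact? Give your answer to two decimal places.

Let the plane be z = a·x + b·y + c.
B−A: 92a + 585b = 107.2;  C−A: 158a + 152b = 107.5.
Solving gives a = 0.59395, b = 0.08984.
Gradient magnitude |∇z| = √(a² + b²) = √(0.35278 + 0.00807) = 0.60071.
True dip = arctan(0.60071) = 30.99°, dipping toward W (azimuth ≈ 261°).

30.99°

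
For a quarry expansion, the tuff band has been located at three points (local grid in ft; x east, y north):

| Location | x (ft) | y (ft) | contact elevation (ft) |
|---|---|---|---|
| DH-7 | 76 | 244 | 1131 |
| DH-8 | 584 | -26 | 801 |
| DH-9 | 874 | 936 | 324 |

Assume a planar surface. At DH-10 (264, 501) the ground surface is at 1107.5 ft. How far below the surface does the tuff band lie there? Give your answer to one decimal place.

190.9 ft

Let the plane be z = a·x + b·y + c.
DH-8−DH-7: 508a − 270b = −330;  DH-9−DH-7: 798a + 692b = −807.
Solving gives a = −0.78704, b = −0.25858.
Then c = 1131 − a·76 − b·244 = 1253.91.
At (264, 501): z_contact = −207.78 − 129.55 + 1253.91 = 916.58 ft.
Depth below ground = 1107.5 − 916.58 = 190.9 ft.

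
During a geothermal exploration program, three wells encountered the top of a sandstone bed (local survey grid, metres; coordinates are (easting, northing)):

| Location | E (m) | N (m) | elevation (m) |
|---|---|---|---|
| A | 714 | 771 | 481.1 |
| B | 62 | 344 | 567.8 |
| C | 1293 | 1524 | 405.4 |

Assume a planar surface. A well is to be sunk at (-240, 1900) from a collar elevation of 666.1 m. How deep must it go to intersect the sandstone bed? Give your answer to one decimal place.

Let the plane be z = a·E + b·N + c.
B−A: −652a − 427b = 86.7;  C−A: 579a + 753b = −75.7.
Solving gives a = −0.135240, b = 0.003458.
Then c = 481.1 − a·714 − b·771 = 575.00.
At (-240, 1900): z_contact = 32.46 + 6.57 + 575.00 = 614.02 m.
Depth below ground = 666.1 − 614.02 = 52.1 m.

52.1 m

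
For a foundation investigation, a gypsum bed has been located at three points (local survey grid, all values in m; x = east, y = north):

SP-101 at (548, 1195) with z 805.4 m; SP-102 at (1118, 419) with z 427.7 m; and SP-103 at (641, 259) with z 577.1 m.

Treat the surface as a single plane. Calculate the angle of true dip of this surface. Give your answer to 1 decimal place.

Let the plane be z = a·x + b·y + c.
SP-102−SP-101: 570a − 776b = −377.7;  SP-103−SP-101: 93a − 936b = −228.3.
Solving gives a = −0.38228, b = 0.20593.
Gradient magnitude |∇z| = √(a² + b²) = √(0.14614 + 0.04241) = 0.43422.
True dip = arctan(0.43422) = 23.5°, dipping toward ESE (azimuth ≈ 118°).

23.5°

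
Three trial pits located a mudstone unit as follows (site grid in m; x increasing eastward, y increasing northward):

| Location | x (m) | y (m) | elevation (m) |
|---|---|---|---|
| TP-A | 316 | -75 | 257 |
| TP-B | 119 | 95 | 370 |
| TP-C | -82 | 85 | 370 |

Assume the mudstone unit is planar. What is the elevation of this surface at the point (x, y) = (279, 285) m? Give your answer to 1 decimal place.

484.4 m

Two edge vectors: TP-A→TP-B = (-197, 170, 113), TP-A→TP-C = (-398, 160, 113).
Normal n = (TP-A→TP-B) × (TP-A→TP-C) = (1130, -22713, 36140).
So ∂z/∂x = −n_x/n_z = −0.03127 and ∂z/∂y = −n_y/n_z = 0.62847.
Intercept c from TP-A: 257 + 9.88 + 47.14 = 314.02.
At (279, 285): z = −8.7 + 179.1 + 314.02 = 484.4 m.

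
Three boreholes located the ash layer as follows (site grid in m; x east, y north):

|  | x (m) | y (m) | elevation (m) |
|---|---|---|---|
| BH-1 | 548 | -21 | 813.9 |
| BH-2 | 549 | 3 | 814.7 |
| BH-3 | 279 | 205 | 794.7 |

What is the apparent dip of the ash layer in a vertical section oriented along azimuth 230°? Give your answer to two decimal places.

5.28°

Two edge vectors: BH-1→BH-2 = (1, 24, 0.8), BH-1→BH-3 = (-269, 226, -19.2).
Normal n = (BH-1→BH-2) × (BH-1→BH-3) = (-641.6, -196, 6682).
So ∂z/∂x = −n_x/n_z = 0.09602 and ∂z/∂y = −n_y/n_z = 0.02933.
Unit vector along 230° is (sin 230°, cos 230°) = (-0.7660, -0.6428).
Slope in that direction = a·(-0.7660) + b·(-0.6428) = −0.09241.
Apparent dip = arctan|0.09241| = 5.28° (true dip is 5.7°, so apparent ≤ true as expected).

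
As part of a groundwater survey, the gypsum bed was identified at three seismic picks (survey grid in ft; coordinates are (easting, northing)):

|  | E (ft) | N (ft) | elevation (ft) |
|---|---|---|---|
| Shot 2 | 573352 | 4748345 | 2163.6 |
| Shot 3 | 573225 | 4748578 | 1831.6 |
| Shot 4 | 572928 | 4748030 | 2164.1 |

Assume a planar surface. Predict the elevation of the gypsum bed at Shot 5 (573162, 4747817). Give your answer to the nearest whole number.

Two edge vectors: Shot 2→Shot 3 = (-127, 233, -332), Shot 2→Shot 4 = (-424, -315, 0.5).
Normal n = (Shot 2→Shot 3) × (Shot 2→Shot 4) = (-104463.5, 140831.5, 138797).
So ∂z/∂E = −n_x/n_z = 0.75263514 and ∂z/∂N = −n_y/n_z = −1.01465810.
Intercept c from Shot 2: 2163.6 − 431524.86 + 4817946.71 = 4388585.44.
At (573162, 4747817): z = 431381.9 − 4817411.0 + 4388585.44 = 2556.3 ft.

2556 ft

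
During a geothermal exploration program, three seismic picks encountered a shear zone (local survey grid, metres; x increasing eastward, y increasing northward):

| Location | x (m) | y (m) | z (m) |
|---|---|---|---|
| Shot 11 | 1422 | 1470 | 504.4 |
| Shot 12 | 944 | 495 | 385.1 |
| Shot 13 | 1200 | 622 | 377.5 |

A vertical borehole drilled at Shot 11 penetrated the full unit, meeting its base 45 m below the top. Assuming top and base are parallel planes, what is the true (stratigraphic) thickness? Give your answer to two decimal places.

Two edge vectors: Shot 11→Shot 12 = (-478, -975, -119.3), Shot 11→Shot 13 = (-222, -848, -126.9).
Normal n = (Shot 11→Shot 12) × (Shot 11→Shot 13) = (22561.1, -34173.6, 188894).
So ∂z/∂x = −n_x/n_z = −0.11944 and ∂z/∂y = −n_y/n_z = 0.18091.
|∇z| = √(a²+b²) = 0.21678, so dip δ = arctan(0.21678) = 12.23°.
True thickness = vertical thickness × cos δ = 45 × cos 12.23° = 43.98 m.

43.98 m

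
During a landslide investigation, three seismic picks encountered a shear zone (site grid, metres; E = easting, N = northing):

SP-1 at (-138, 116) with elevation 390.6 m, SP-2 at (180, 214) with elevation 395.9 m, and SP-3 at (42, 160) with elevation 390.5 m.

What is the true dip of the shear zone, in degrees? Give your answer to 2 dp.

Let the plane be z = a·E + b·N + c.
SP-2−SP-1: 318a + 98b = 5.3;  SP-3−SP-1: 180a + 44b = −0.1.
Solving gives a = −0.06661, b = 0.27023.
Gradient magnitude |∇z| = √(a² + b²) = √(0.00444 + 0.07302) = 0.27832.
True dip = arctan(0.27832) = 15.55°, dipping toward SSE (azimuth ≈ 166°).

15.55°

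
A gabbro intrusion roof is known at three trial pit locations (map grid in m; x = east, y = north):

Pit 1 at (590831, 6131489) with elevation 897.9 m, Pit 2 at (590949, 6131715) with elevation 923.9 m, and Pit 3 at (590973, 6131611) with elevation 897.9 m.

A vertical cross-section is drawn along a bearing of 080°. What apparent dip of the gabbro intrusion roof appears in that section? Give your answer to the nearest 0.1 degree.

8.0°

Two edge vectors: Pit 1→Pit 2 = (118, 226, 26), Pit 1→Pit 3 = (142, 122, 0).
Normal n = (Pit 1→Pit 2) × (Pit 1→Pit 3) = (-3172, 3692, -17696).
So ∂z/∂x = −n_x/n_z = −0.17925 and ∂z/∂y = −n_y/n_z = 0.20863.
Unit vector along 080° is (sin 80°, cos 80°) = (0.9848, 0.1736).
Slope in that direction = a·(0.9848) + b·(0.1736) = −0.14030.
Apparent dip = arctan|0.14030| = 8.0° (true dip is 15.4°, so apparent ≤ true as expected).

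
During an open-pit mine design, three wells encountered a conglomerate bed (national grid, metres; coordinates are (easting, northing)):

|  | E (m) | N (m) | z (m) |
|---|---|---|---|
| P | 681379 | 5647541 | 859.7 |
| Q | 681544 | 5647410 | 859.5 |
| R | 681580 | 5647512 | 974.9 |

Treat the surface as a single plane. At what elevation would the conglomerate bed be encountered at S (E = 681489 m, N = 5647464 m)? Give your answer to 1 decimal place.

Two edge vectors: P→Q = (165, -131, -0.2), P→R = (201, -29, 115.2).
Normal n = (P→Q) × (P→R) = (-15097, -19048.2, 21546).
So ∂z/∂E = −n_x/n_z = 0.700686902 and ∂z/∂N = −n_y/n_z = 0.884071289.
Intercept c from P: 859.7 − 477433.34 − 4992828.85 = −5469402.49.
At (681489, 5647464): z = 477510.4 + 4992760.8 − 5469402.49 = 868.7 m.

868.7 m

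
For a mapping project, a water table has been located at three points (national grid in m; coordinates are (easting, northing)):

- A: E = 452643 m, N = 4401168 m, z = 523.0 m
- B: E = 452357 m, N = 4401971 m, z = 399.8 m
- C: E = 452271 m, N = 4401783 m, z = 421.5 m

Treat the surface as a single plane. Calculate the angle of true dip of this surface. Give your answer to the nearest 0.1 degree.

Let the plane be z = a·E + b·N + c.
B−A: −286a + 803b = −123.2;  C−A: −372a + 615b = −101.5.
Solving gives a = 0.04670, b = −0.13679.
Gradient magnitude |∇z| = √(a² + b²) = √(0.00218 + 0.01871) = 0.14454.
True dip = arctan(0.14454) = 8.2°, dipping toward NNW (azimuth ≈ 341°).

8.2°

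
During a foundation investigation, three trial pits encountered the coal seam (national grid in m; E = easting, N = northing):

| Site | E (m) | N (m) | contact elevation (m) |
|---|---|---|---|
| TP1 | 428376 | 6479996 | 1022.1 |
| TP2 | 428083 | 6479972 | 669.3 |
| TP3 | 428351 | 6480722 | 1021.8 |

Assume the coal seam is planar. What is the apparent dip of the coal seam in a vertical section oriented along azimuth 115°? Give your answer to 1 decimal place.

47.0°

Two edge vectors: TP1→TP2 = (-293, -24, -352.8), TP1→TP3 = (-25, 726, -0.3).
Normal n = (TP1→TP2) × (TP1→TP3) = (256140, 8732.1, -213318).
So ∂z/∂E = −n_x/n_z = 1.20074 and ∂z/∂N = −n_y/n_z = 0.04093.
Unit vector along 115° is (sin 115°, cos 115°) = (0.9063, -0.4226).
Slope in that direction = a·(0.9063) + b·(-0.4226) = 1.07094.
Apparent dip = arctan|1.07094| = 47.0° (true dip is 50.2°, so apparent ≤ true as expected).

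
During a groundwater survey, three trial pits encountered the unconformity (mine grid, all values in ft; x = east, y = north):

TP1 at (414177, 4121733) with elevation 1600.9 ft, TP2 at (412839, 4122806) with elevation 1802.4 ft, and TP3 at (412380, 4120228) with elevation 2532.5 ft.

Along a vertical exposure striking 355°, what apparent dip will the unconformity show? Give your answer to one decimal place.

11.0°

Let the plane be z = a·x + b·y + c.
TP2−TP1: −1338a + 1073b = 201.5;  TP3−TP1: −1797a − 1505b = 931.6.
Solving gives a = −0.33052, b = −0.22436.
Unit vector along 355° is (sin 355°, cos 355°) = (-0.0872, 0.9962).
Slope in that direction = a·(-0.0872) + b·(0.9962) = −0.19470.
Apparent dip = arctan|0.19470| = 11.0° (true dip is 21.8°, so apparent ≤ true as expected).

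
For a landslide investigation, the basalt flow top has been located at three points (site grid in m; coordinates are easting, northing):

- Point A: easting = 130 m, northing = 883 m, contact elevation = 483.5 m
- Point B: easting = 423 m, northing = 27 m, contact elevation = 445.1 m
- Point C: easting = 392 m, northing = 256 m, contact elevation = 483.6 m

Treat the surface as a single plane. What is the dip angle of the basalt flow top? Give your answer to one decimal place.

32.8°

Two edge vectors: Point A→Point B = (293, -856, -38.4), Point A→Point C = (262, -627, 0.1).
Normal n = (Point A→Point B) × (Point A→Point C) = (-24162.4, -10090.1, 40561).
So ∂z/∂easting = −n_x/n_z = 0.59571 and ∂z/∂northing = −n_y/n_z = 0.24876.
Gradient magnitude |∇z| = √(a² + b²) = √(0.35486 + 0.06188) = 0.64556.
True dip = arctan(0.64556) = 32.8°, dipping toward WSW (azimuth ≈ 247°).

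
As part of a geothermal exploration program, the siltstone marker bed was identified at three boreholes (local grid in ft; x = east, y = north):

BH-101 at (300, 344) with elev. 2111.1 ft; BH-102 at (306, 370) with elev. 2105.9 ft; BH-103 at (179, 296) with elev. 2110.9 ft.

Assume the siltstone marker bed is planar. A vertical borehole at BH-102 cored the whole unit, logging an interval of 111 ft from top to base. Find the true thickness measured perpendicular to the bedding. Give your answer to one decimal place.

Two edge vectors: BH-101→BH-102 = (6, 26, -5.2), BH-101→BH-103 = (-121, -48, -0.2).
Normal n = (BH-101→BH-102) × (BH-101→BH-103) = (-254.8, 630.4, 2858).
So ∂z/∂x = −n_x/n_z = 0.08915 and ∂z/∂y = −n_y/n_z = −0.22057.
|∇z| = √(a²+b²) = 0.23791, so dip δ = arctan(0.23791) = 13.38°.
True thickness = vertical thickness × cos δ = 111 × cos 13.38° = 108.0 ft.

108.0 ft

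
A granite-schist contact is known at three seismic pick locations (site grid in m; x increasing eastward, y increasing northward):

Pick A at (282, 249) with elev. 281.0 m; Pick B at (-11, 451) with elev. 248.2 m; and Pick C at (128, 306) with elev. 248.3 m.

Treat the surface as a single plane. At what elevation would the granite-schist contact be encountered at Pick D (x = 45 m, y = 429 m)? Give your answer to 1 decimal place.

Two edge vectors: Pick A→Pick B = (-293, 202, -32.8), Pick A→Pick C = (-154, 57, -32.7).
Normal n = (Pick A→Pick B) × (Pick A→Pick C) = (-4735.8, -4529.9, 14407).
So ∂z/∂x = −n_x/n_z = 0.32872 and ∂z/∂y = −n_y/n_z = 0.31442.
Intercept c from Pick A: 281 − 92.70 − 78.29 = 110.01.
At (45, 429): z = 14.8 + 134.9 + 110.01 = 259.7 m.

259.7 m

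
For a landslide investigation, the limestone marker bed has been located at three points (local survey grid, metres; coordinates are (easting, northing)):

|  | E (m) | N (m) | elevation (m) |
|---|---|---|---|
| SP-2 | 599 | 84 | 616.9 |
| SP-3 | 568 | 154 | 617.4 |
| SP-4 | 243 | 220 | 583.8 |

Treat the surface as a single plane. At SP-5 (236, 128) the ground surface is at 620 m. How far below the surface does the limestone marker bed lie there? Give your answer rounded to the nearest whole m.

Let the plane be z = a·E + b·N + c.
SP-3−SP-2: −31a + 70b = 0.5;  SP-4−SP-2: −356a + 136b = −33.1.
Solving gives a = 0.11520, b = 0.05816.
Then c = 616.9 − a·599 − b·84 = 543.01.
At (236, 128): z_contact = 27.2 + 7.4 + 543.01 = 577.6 m.
Depth below ground = 620 − 577.6 = 42 m.

42 m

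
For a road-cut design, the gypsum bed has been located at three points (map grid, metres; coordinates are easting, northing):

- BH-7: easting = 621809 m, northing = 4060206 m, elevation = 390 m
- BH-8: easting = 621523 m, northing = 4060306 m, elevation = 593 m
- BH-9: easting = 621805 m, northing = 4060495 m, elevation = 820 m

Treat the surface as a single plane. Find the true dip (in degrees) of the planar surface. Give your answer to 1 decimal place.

56.3°

Let the plane be z = a·easting + b·northing + c.
BH-8−BH-7: −286a + 100b = 203;  BH-9−BH-7: −4a + 289b = 430.
Solving gives a = −0.19047, b = 1.48525.
Gradient magnitude |∇z| = √(a² + b²) = √(0.03628 + 2.20598) = 1.49742.
True dip = arctan(1.49742) = 56.3°, dipping toward S (azimuth ≈ 173°).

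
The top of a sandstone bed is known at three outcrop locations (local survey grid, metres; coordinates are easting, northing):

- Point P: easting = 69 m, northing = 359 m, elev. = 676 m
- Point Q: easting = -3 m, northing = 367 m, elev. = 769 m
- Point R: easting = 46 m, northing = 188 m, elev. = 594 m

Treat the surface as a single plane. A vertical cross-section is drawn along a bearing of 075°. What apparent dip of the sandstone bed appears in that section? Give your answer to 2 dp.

45.34°

Let the plane be z = a·easting + b·northing + c.
Point Q−Point P: −72a + 8b = 93;  Point R−Point P: −23a − 171b = −82.
Solving gives a = −1.22015, b = 0.64365.
Unit vector along 075° is (sin 75°, cos 75°) = (0.9659, 0.2588).
Slope in that direction = a·(0.9659) + b·(0.2588) = −1.01199.
Apparent dip = arctan|1.01199| = 45.34° (true dip is 54.1°, so apparent ≤ true as expected).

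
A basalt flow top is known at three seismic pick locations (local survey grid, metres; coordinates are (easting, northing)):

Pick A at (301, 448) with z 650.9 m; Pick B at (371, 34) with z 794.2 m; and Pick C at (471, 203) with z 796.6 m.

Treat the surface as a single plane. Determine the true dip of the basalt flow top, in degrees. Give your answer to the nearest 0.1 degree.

Let the plane be z = a·E + b·N + c.
Pick B−Pick A: 70a − 414b = 143.3;  Pick C−Pick A: 170a − 245b = 145.7.
Solving gives a = 0.47363, b = −0.26605.
Gradient magnitude |∇z| = √(a² + b²) = √(0.22432 + 0.07078) = 0.54324.
True dip = arctan(0.54324) = 28.5°, dipping toward WNW (azimuth ≈ 299°).

28.5°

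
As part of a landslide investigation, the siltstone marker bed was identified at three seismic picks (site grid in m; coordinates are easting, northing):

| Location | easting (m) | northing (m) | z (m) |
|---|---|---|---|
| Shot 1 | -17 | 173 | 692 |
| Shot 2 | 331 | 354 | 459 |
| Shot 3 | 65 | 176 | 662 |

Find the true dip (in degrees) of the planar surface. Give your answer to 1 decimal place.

Let the plane be z = a·easting + b·northing + c.
Shot 2−Shot 1: 348a + 181b = −233;  Shot 3−Shot 1: 82a + 3b = −30.
Solving gives a = −0.34288, b = −0.62806.
Gradient magnitude |∇z| = √(a² + b²) = √(0.11756 + 0.39446) = 0.71556.
True dip = arctan(0.71556) = 35.6°, dipping toward NNE (azimuth ≈ 029°).

35.6°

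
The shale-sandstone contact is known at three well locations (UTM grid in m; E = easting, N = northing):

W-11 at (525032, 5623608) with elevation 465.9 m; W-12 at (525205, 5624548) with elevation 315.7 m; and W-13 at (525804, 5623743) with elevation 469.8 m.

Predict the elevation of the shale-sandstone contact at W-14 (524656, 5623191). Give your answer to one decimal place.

Two edge vectors: W-11→W-12 = (173, 940, -150.2), W-11→W-13 = (772, 135, 3.9).
Normal n = (W-11→W-12) × (W-11→W-13) = (23943, -116629.1, -702325).
So ∂z/∂E = −n_x/n_z = 0.034091055 and ∂z/∂N = −n_y/n_z = −0.166061439.
Intercept c from W-11: 465.9 − 17898.89 + 933864.44 = 916431.44.
At (524656, 5623191): z = 17886.1 − 933795.2 + 916431.44 = 522.3 m.

522.3 m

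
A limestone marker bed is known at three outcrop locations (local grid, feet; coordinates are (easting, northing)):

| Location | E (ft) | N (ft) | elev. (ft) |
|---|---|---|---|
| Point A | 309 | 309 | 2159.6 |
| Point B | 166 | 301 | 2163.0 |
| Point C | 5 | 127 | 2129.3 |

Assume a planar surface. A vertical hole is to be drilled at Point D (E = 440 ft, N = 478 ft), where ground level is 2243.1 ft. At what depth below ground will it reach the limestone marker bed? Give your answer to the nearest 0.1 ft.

Two edge vectors: Point A→Point B = (-143, -8, 3.4), Point A→Point C = (-304, -182, -30.3).
Normal n = (Point A→Point B) × (Point A→Point C) = (861.2, -5366.5, 23594).
So ∂z/∂E = −n_x/n_z = −0.03650 and ∂z/∂N = −n_y/n_z = 0.22745.
Intercept c from Point A: 2159.6 + 11.28 − 70.28 = 2100.60.
At (440, 478): z_contact = −16.06 + 108.72 + 2100.60 = 2193.26 ft.
Depth below ground = 2243.1 − 2193.26 = 49.8 ft.

49.8 ft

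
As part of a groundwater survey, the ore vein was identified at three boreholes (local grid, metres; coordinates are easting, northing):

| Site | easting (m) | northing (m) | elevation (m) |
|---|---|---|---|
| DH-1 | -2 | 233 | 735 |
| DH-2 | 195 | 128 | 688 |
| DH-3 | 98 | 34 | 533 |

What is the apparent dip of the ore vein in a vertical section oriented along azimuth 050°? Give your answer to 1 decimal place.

Let the plane be z = a·easting + b·northing + c.
DH-2−DH-1: 197a − 105b = −47;  DH-3−DH-1: 100a − 199b = −202.
Solving gives a = 0.41309, b = 1.22266.
Unit vector along 050° is (sin 50°, cos 50°) = (0.7660, 0.6428).
Slope in that direction = a·(0.7660) + b·(0.6428) = 1.10236.
Apparent dip = arctan|1.10236| = 47.8° (true dip is 52.2°, so apparent ≤ true as expected).

47.8°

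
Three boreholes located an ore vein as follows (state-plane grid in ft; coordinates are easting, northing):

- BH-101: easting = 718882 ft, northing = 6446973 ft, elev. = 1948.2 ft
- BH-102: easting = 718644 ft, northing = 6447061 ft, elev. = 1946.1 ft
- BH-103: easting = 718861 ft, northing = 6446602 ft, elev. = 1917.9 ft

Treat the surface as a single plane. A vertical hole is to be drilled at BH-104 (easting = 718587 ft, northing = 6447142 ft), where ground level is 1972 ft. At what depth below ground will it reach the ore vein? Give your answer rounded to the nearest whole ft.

Let the plane be z = a·easting + b·northing + c.
BH-102−BH-101: −238a + 88b = −2.1;  BH-103−BH-101: −21a − 371b = −30.3.
Solving gives a = 0.03822133, b = 0.07950769.
Then c = 1948.2 − a·718882 − b·6446973 = −538112.34.
At (718587, 6447142): z_contact = 27465.4 + 512597.4 − 538112.34 = 1950.4 ft.
Depth below ground = 1972 − 1950.4 = 22 ft.

22 ft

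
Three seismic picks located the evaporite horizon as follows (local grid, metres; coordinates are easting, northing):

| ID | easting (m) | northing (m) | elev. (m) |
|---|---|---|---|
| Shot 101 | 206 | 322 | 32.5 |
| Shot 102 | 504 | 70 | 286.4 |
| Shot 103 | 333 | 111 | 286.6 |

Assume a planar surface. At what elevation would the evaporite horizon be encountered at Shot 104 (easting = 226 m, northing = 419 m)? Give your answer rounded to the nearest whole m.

-111 m

Two edge vectors: Shot 101→Shot 102 = (298, -252, 253.9), Shot 101→Shot 103 = (127, -211, 254.1).
Normal n = (Shot 101→Shot 102) × (Shot 101→Shot 103) = (-10460.3, -43476.5, -30874).
So ∂z/∂easting = −n_x/n_z = −0.33881 and ∂z/∂northing = −n_y/n_z = −1.40819.
Intercept c from Shot 101: 32.5 + 69.79 + 453.44 = 555.73.
At (226, 419): z = −76.6 − 590.0 + 555.73 = -110.9 m.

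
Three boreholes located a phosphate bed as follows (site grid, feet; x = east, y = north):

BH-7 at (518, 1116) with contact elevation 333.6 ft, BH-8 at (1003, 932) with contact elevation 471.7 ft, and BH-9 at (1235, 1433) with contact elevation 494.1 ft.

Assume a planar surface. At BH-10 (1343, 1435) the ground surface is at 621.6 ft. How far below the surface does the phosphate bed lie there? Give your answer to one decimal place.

99.9 ft

Let the plane be z = a·x + b·y + c.
BH-8−BH-7: 485a − 184b = 138.1;  BH-9−BH-7: 717a + 317b = 160.5.
Solving gives a = 0.256621, b = −0.074124.
Then c = 333.6 − a·518 − b·1116 = 283.39.
At (1343, 1435): z_contact = 344.64 − 106.37 + 283.39 = 521.67 ft.
Depth below ground = 621.6 − 521.67 = 99.9 ft.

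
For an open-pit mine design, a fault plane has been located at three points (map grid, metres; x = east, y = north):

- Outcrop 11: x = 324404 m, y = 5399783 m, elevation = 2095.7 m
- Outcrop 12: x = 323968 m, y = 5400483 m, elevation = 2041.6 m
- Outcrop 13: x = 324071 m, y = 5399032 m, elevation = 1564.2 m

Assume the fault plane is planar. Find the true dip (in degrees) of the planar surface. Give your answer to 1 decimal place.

39.7°

Two edge vectors: Outcrop 11→Outcrop 12 = (-436, 700, -54.1), Outcrop 11→Outcrop 13 = (-333, -751, -531.5).
Normal n = (Outcrop 11→Outcrop 12) × (Outcrop 11→Outcrop 13) = (-412679.1, -213718.7, 560536).
So ∂z/∂x = −n_x/n_z = 0.73622 and ∂z/∂y = −n_y/n_z = 0.38128.
Gradient magnitude |∇z| = √(a² + b²) = √(0.54202 + 0.14537) = 0.82909.
True dip = arctan(0.82909) = 39.7°, dipping toward WSW (azimuth ≈ 243°).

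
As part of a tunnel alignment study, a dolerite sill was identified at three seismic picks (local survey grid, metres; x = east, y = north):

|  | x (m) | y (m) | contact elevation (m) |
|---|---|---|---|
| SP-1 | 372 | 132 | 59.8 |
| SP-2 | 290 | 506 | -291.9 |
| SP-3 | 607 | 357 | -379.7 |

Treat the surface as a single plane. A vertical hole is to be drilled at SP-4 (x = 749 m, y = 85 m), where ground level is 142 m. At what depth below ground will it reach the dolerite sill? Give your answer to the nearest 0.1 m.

Two edge vectors: SP-1→SP-2 = (-82, 374, -351.7), SP-1→SP-3 = (235, 225, -439.5).
Normal n = (SP-1→SP-2) × (SP-1→SP-3) = (-85240.5, -118688.5, -106340).
So ∂z/∂x = −n_x/n_z = −0.80158 and ∂z/∂y = −n_y/n_z = −1.11612.
Intercept c from SP-1: 59.8 + 298.19 + 147.33 = 505.32.
At (749, 85): z_contact = −600.39 − 94.87 + 505.32 = -189.94 m.
Depth below ground = 142 − (-189.94) = 331.9 m.

331.9 m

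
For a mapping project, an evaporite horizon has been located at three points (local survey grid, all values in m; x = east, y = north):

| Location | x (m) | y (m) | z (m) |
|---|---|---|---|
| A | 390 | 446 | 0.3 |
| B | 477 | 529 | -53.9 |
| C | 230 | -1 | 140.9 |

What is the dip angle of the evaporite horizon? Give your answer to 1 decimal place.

27.0°

Two edge vectors: A→B = (87, 83, -54.2), A→C = (-160, -447, 140.6).
Normal n = (A→B) × (A→C) = (-12557.6, -3560.2, -25609).
So ∂z/∂x = −n_x/n_z = −0.49036 and ∂z/∂y = −n_y/n_z = −0.13902.
Gradient magnitude |∇z| = √(a² + b²) = √(0.24045 + 0.01933) = 0.50968.
True dip = arctan(0.50968) = 27.0°, dipping toward ENE (azimuth ≈ 074°).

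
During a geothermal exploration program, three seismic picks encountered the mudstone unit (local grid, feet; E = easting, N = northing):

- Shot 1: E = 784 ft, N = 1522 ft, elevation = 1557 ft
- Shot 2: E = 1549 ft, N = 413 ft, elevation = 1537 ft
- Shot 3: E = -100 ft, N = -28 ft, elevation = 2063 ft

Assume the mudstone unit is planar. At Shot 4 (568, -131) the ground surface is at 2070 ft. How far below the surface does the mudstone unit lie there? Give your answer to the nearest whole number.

Two edge vectors: Shot 1→Shot 2 = (765, -1109, -20), Shot 1→Shot 3 = (-884, -1550, 506).
Normal n = (Shot 1→Shot 2) × (Shot 1→Shot 3) = (-592154, -369410, -2166106).
So ∂z/∂E = −n_x/n_z = −0.27337 and ∂z/∂N = −n_y/n_z = −0.17054.
Intercept c from Shot 1: 1557 + 214.32 + 259.56 = 2030.89.
At (568, -131): z_contact = −155.3 + 22.3 + 2030.89 = 1898.0 ft.
Depth below ground = 2070 − 1898.0 = 172 ft.

172 ft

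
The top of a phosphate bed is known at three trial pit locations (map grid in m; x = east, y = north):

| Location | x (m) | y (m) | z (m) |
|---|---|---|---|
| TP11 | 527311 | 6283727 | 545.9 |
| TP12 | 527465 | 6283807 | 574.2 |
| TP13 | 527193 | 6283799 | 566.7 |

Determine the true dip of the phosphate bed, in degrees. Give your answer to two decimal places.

17.70°

Two edge vectors: TP11→TP12 = (154, 80, 28.3), TP11→TP13 = (-118, 72, 20.8).
Normal n = (TP11→TP12) × (TP11→TP13) = (-373.6, -6542.6, 20528).
So ∂z/∂x = −n_x/n_z = 0.01820 and ∂z/∂y = −n_y/n_z = 0.31872.
Gradient magnitude |∇z| = √(a² + b²) = √(0.00033 + 0.10158) = 0.31924.
True dip = arctan(0.31924) = 17.70°, dipping toward S (azimuth ≈ 183°).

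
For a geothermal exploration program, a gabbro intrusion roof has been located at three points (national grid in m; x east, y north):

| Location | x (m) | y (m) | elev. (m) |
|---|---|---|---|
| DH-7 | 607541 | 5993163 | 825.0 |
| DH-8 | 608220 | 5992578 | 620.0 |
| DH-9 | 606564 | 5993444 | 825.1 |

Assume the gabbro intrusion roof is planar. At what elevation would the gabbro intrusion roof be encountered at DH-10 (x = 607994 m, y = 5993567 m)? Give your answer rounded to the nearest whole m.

1106 m

Let the plane be z = a·x + b·y + c.
DH-8−DH-7: 679a − 585b = −205;  DH-9−DH-7: −977a + 281b = 0.1.
Solving gives a = 0.15114144, b = 0.52585477.
Then c = 825 − a·607541 − b·5993163 = −3242532.97.
At (607994, 5993567): z = 91893.1 + 3151745.8 − 3242532.97 = 1105.9 m.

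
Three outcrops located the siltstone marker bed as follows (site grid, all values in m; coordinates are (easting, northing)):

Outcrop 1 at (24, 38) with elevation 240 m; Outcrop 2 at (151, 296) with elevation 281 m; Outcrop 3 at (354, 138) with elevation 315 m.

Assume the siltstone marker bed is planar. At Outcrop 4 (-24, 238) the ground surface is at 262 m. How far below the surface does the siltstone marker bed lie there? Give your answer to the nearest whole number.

21 m

Two edge vectors: Outcrop 1→Outcrop 2 = (127, 258, 41), Outcrop 1→Outcrop 3 = (330, 100, 75).
Normal n = (Outcrop 1→Outcrop 2) × (Outcrop 1→Outcrop 3) = (15250, 4005, -72440).
So ∂z/∂E = −n_x/n_z = 0.21052 and ∂z/∂N = −n_y/n_z = 0.05529.
Intercept c from Outcrop 1: 240 − 5.05 − 2.10 = 232.85.
At (-24, 238): z_contact = −5.1 + 13.2 + 232.85 = 241.0 m.
Depth below ground = 262 − 241.0 = 21 m.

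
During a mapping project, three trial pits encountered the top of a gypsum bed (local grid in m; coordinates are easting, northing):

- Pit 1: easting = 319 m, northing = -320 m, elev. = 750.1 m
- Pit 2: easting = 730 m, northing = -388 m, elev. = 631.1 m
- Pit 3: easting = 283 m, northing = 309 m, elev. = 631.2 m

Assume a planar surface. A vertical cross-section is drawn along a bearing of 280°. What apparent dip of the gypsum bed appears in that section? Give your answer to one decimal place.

15.8°

Let the plane be z = a·easting + b·northing + c.
Pit 2−Pit 1: 411a − 68b = −119;  Pit 3−Pit 1: −36a + 629b = −118.9.
Solving gives a = −0.32388, b = −0.20757.
Unit vector along 280° is (sin 280°, cos 280°) = (-0.9848, 0.1736).
Slope in that direction = a·(-0.9848) + b·(0.1736) = 0.28292.
Apparent dip = arctan|0.28292| = 15.8° (true dip is 21.0°, so apparent ≤ true as expected).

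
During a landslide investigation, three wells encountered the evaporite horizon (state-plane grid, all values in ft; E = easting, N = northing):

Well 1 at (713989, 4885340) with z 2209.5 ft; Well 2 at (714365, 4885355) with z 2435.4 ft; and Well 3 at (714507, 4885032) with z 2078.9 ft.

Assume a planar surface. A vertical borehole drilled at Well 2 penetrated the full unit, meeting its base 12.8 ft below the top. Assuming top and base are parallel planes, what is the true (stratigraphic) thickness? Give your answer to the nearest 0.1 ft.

7.3 ft

Let the plane be z = a·E + b·N + c.
Well 2−Well 1: 376a + 15b = 225.9;  Well 3−Well 1: 518a − 308b = −130.6.
Solving gives a = 0.54717, b = 1.34427.
|∇z| = √(a²+b²) = 1.45136, so dip δ = arctan(1.45136) = 55.43°.
True thickness = vertical thickness × cos δ = 12.8 × cos 55.43° = 7.3 ft.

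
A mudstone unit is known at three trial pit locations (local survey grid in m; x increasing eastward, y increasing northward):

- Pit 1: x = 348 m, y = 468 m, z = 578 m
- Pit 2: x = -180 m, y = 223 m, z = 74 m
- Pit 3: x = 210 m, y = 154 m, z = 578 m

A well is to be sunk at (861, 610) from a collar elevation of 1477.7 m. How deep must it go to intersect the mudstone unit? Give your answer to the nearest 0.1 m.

359.4 m

Two edge vectors: Pit 1→Pit 2 = (-528, -245, -504), Pit 1→Pit 3 = (-138, -314, 0).
Normal n = (Pit 1→Pit 2) × (Pit 1→Pit 3) = (-158256, 69552, 131982).
So ∂z/∂x = −n_x/n_z = 1.19907 and ∂z/∂y = −n_y/n_z = −0.52698.
Intercept c from Pit 1: 578 − 417.28 + 246.63 = 407.35.
At (861, 610): z_contact = 1032.40 − 321.46 + 407.35 = 1118.29 m.
Depth below ground = 1477.7 − 1118.29 = 359.4 m.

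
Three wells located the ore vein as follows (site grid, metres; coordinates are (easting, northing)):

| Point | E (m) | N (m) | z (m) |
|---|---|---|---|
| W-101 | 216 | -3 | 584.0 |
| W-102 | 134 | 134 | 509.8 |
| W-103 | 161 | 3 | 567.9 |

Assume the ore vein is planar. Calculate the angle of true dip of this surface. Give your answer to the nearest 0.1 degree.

Two edge vectors: W-101→W-102 = (-82, 137, -74.2), W-101→W-103 = (-55, 6, -16.1).
Normal n = (W-101→W-102) × (W-101→W-103) = (-1760.5, 2760.8, 7043).
So ∂z/∂E = −n_x/n_z = 0.24996 and ∂z/∂N = −n_y/n_z = −0.39199.
Gradient magnitude |∇z| = √(a² + b²) = √(0.06248 + 0.15366) = 0.46491.
True dip = arctan(0.46491) = 24.9°, dipping toward NNW (azimuth ≈ 327°).

24.9°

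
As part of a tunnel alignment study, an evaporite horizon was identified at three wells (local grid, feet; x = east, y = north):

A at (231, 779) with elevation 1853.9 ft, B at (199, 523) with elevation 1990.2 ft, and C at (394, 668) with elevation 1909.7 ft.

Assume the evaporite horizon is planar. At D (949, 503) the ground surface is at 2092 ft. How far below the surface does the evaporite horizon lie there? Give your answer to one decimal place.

105.2 ft

Two edge vectors: A→B = (-32, -256, 136.3), A→C = (163, -111, 55.8).
Normal n = (A→B) × (A→C) = (844.5, 24002.5, 45280).
So ∂z/∂x = −n_x/n_z = −0.01865 and ∂z/∂y = −n_y/n_z = −0.53009.
Intercept c from A: 1853.9 + 4.31 + 412.94 = 2271.15.
At (949, 503): z_contact = −17.70 − 266.64 + 2271.15 = 1986.81 ft.
Depth below ground = 2092 − 1986.81 = 105.2 ft.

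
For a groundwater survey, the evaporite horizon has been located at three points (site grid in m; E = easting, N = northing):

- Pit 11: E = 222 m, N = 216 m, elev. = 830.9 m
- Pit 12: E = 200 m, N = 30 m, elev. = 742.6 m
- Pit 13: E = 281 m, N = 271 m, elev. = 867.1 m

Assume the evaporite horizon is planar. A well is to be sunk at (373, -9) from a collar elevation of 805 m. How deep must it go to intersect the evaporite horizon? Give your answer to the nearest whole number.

Let the plane be z = a·E + b·N + c.
Pit 12−Pit 11: −22a − 186b = −88.3;  Pit 13−Pit 11: 59a + 55b = 36.2.
Solving gives a = 0.19221, b = 0.45200.
Then c = 830.9 − a·222 − b·216 = 690.60.
At (373, -9): z_contact = 71.7 − 4.1 + 690.60 = 758.2 m.
Depth below ground = 805 − 758.2 = 47 m.

47 m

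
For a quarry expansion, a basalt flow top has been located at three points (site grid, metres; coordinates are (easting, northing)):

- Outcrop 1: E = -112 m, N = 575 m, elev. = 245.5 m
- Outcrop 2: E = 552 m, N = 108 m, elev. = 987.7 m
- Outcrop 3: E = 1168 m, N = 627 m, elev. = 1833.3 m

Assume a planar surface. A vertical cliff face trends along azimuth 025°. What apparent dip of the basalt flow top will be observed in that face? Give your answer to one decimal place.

33.9°

Two edge vectors: Outcrop 1→Outcrop 2 = (664, -467, 742.2), Outcrop 1→Outcrop 3 = (1280, 52, 1587.8).
Normal n = (Outcrop 1→Outcrop 2) × (Outcrop 1→Outcrop 3) = (-780097, -104283.2, 632288).
So ∂z/∂E = −n_x/n_z = 1.23377 and ∂z/∂N = −n_y/n_z = 0.16493.
Unit vector along 025° is (sin 25°, cos 25°) = (0.4226, 0.9063).
Slope in that direction = a·(0.4226) + b·(0.9063) = 0.67089.
Apparent dip = arctan|0.67089| = 33.9° (true dip is 51.2°, so apparent ≤ true as expected).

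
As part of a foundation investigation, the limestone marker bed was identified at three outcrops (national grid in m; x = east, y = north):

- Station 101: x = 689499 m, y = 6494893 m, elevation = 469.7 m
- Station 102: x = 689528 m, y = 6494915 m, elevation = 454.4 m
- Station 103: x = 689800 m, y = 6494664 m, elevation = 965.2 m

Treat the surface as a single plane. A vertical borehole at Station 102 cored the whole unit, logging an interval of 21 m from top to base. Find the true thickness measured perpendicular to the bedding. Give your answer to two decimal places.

Two edge vectors: Station 101→Station 102 = (29, 22, -15.3), Station 101→Station 103 = (301, -229, 495.5).
Normal n = (Station 101→Station 102) × (Station 101→Station 103) = (7397.3, -18974.8, -13263).
So ∂z/∂x = −n_x/n_z = 0.55774 and ∂z/∂y = −n_y/n_z = −1.43066.
|∇z| = √(a²+b²) = 1.53553, so dip δ = arctan(1.53553) = 56.93°.
True thickness = vertical thickness × cos δ = 21 × cos 56.93° = 11.46 m.

11.46 m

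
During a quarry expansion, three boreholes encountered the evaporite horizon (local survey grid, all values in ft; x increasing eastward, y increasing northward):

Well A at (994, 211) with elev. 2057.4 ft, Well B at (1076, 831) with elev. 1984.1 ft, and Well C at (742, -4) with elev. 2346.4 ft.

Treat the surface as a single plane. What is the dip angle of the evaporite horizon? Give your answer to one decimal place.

Let the plane be z = a·x + b·y + c.
Well B−Well A: 82a + 620b = −73.3;  Well C−Well A: −252a − 215b = 289.
Solving gives a = −1.17900, b = 0.03771.
Gradient magnitude |∇z| = √(a² + b²) = √(1.39003 + 0.00142) = 1.17960.
True dip = arctan(1.17960) = 49.7°, dipping toward E (azimuth ≈ 092°).

49.7°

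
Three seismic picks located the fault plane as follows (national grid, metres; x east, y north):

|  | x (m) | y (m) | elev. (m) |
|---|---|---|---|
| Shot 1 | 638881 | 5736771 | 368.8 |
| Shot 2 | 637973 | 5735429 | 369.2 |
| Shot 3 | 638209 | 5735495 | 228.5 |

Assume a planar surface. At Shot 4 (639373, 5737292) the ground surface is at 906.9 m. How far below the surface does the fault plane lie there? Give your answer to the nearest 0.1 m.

Two edge vectors: Shot 1→Shot 2 = (-908, -1342, 0.4), Shot 1→Shot 3 = (-672, -1276, -140.3).
Normal n = (Shot 1→Shot 2) × (Shot 1→Shot 3) = (188793, -127661.2, 256784).
So ∂z/∂x = −n_x/n_z = −0.735221042 and ∂z/∂y = −n_y/n_z = 0.497154028.
Intercept c from Shot 1: 368.8 + 469718.75 − 2852058.81 = −2381971.26.
At (639373, 5737292): z_contact = −470080.48 + 2852317.83 − 2381971.26 = 266.09 m.
Depth below ground = 906.9 − 266.09 = 640.8 m.

640.8 m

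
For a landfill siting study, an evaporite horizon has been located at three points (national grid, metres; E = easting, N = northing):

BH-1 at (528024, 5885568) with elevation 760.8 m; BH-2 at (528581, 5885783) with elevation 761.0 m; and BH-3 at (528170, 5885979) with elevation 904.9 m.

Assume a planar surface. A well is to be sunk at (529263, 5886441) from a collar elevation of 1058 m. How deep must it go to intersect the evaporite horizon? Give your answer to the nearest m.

136 m

Two edge vectors: BH-1→BH-2 = (557, 215, 0.2), BH-1→BH-3 = (146, 411, 144.1).
Normal n = (BH-1→BH-2) × (BH-1→BH-3) = (30899.3, -80234.5, 197537).
So ∂z/∂E = −n_x/n_z = −0.15642285 and ∂z/∂N = −n_y/n_z = 0.40617454.
Intercept c from BH-1: 760.8 + 82595.02 − 2390567.87 = −2307212.05.
At (529263, 5886441): z_contact = −82788.8 + 2390922.5 − 2307212.05 = 921.6 m.
Depth below ground = 1058 − 921.6 = 136 m.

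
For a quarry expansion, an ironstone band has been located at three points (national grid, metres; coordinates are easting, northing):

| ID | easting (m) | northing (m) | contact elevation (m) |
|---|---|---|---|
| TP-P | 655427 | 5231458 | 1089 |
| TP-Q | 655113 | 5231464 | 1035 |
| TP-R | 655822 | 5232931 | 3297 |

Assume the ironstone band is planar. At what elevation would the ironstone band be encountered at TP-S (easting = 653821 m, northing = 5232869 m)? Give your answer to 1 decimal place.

2808.0 m

Let the plane be z = a·easting + b·northing + c.
TP-Q−TP-P: −314a + 6b = −54;  TP-R−TP-P: 395a + 1473b = 2208.
Solving gives a = 0.199594745, b = 1.445458300.
Then c = 1089 − a·655427 − b·5231458 = −7691585.17.
At (653821, 5232869): z = 130499.2 + 7563893.9 − 7691585.17 = 2808.0 m.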